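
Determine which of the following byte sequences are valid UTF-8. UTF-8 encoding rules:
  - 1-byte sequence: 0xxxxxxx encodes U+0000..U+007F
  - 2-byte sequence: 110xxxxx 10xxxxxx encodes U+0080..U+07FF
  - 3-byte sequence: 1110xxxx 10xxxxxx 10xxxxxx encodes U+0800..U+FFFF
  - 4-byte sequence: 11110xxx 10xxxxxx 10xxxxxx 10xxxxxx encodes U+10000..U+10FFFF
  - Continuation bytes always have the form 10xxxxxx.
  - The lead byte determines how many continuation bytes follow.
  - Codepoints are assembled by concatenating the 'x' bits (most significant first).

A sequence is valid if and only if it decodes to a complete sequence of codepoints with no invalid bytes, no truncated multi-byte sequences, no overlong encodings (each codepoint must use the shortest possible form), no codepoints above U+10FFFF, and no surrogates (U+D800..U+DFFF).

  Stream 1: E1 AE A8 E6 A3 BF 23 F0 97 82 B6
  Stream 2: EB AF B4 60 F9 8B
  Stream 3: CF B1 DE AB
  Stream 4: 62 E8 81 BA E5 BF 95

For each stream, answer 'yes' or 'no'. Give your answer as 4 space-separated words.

Answer: yes no yes yes

Derivation:
Stream 1: decodes cleanly. VALID
Stream 2: error at byte offset 4. INVALID
Stream 3: decodes cleanly. VALID
Stream 4: decodes cleanly. VALID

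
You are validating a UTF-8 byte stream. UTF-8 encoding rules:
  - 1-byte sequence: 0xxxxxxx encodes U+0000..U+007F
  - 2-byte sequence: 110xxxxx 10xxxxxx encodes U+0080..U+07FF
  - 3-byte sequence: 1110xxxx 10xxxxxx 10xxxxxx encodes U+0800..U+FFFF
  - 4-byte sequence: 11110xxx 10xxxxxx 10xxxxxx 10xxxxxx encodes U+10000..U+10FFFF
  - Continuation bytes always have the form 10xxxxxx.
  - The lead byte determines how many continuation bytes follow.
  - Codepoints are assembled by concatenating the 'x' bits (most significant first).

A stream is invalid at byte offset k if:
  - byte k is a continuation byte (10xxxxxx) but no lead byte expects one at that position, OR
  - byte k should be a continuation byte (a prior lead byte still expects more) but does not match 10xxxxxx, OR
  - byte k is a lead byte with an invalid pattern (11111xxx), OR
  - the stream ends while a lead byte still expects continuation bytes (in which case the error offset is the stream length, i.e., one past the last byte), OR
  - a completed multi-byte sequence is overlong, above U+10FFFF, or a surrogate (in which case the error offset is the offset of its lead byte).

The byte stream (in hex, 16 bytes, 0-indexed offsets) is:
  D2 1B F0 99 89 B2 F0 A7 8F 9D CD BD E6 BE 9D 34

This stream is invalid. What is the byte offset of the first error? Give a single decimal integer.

Byte[0]=D2: 2-byte lead, need 1 cont bytes. acc=0x12
Byte[1]=1B: expected 10xxxxxx continuation. INVALID

Answer: 1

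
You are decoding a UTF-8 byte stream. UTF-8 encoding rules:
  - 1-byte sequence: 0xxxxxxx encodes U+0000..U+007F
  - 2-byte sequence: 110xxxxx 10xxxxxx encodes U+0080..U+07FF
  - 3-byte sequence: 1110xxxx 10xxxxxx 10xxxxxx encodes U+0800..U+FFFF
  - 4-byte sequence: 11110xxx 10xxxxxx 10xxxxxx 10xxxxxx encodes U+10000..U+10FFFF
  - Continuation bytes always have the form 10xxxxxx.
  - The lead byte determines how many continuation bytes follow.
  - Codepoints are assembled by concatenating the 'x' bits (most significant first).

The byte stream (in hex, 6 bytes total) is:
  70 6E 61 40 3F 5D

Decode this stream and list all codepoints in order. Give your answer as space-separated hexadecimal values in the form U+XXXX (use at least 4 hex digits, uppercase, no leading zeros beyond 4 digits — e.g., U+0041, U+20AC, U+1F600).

Answer: U+0070 U+006E U+0061 U+0040 U+003F U+005D

Derivation:
Byte[0]=70: 1-byte ASCII. cp=U+0070
Byte[1]=6E: 1-byte ASCII. cp=U+006E
Byte[2]=61: 1-byte ASCII. cp=U+0061
Byte[3]=40: 1-byte ASCII. cp=U+0040
Byte[4]=3F: 1-byte ASCII. cp=U+003F
Byte[5]=5D: 1-byte ASCII. cp=U+005D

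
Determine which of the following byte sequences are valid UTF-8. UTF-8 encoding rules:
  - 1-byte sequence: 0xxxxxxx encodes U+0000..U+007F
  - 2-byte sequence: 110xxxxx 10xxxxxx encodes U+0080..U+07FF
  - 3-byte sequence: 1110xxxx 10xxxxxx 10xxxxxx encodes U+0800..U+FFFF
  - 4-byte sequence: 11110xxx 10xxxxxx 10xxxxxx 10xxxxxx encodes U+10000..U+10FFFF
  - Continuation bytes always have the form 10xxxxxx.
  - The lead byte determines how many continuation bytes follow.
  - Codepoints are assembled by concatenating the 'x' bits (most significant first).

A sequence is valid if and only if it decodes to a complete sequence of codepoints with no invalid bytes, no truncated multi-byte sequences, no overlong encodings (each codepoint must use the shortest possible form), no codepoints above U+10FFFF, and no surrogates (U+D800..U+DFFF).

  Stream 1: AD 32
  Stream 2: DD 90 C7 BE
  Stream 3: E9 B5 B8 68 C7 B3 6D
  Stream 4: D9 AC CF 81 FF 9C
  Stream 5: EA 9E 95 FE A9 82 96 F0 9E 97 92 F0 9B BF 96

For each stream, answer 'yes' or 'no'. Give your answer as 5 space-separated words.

Answer: no yes yes no no

Derivation:
Stream 1: error at byte offset 0. INVALID
Stream 2: decodes cleanly. VALID
Stream 3: decodes cleanly. VALID
Stream 4: error at byte offset 4. INVALID
Stream 5: error at byte offset 3. INVALID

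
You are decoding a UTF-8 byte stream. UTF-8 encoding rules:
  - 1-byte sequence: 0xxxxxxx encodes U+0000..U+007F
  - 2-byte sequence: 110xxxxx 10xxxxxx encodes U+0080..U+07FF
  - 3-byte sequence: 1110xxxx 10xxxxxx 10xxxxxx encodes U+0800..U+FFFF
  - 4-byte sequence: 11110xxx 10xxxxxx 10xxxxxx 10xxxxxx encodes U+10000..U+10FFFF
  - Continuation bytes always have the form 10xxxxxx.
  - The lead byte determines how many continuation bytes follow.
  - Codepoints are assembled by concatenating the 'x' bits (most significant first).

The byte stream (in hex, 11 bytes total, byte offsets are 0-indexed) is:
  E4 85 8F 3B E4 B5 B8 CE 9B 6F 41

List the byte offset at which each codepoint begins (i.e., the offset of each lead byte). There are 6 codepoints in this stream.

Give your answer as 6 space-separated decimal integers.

Byte[0]=E4: 3-byte lead, need 2 cont bytes. acc=0x4
Byte[1]=85: continuation. acc=(acc<<6)|0x05=0x105
Byte[2]=8F: continuation. acc=(acc<<6)|0x0F=0x414F
Completed: cp=U+414F (starts at byte 0)
Byte[3]=3B: 1-byte ASCII. cp=U+003B
Byte[4]=E4: 3-byte lead, need 2 cont bytes. acc=0x4
Byte[5]=B5: continuation. acc=(acc<<6)|0x35=0x135
Byte[6]=B8: continuation. acc=(acc<<6)|0x38=0x4D78
Completed: cp=U+4D78 (starts at byte 4)
Byte[7]=CE: 2-byte lead, need 1 cont bytes. acc=0xE
Byte[8]=9B: continuation. acc=(acc<<6)|0x1B=0x39B
Completed: cp=U+039B (starts at byte 7)
Byte[9]=6F: 1-byte ASCII. cp=U+006F
Byte[10]=41: 1-byte ASCII. cp=U+0041

Answer: 0 3 4 7 9 10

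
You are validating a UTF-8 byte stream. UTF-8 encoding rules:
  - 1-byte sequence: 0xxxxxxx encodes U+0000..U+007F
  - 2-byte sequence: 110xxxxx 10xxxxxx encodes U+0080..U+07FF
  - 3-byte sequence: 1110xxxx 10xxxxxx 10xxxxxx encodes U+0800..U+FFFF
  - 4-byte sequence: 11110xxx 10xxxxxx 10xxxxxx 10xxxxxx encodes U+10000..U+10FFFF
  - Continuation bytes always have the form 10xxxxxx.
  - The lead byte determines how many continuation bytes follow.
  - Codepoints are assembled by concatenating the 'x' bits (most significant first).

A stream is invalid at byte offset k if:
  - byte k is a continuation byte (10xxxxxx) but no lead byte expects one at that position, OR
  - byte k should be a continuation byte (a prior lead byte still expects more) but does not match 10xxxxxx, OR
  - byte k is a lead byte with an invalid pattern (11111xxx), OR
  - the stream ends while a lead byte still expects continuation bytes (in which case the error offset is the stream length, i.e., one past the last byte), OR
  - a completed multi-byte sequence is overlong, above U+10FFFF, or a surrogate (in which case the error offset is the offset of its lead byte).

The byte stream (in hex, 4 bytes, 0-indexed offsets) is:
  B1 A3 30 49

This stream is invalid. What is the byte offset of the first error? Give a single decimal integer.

Answer: 0

Derivation:
Byte[0]=B1: INVALID lead byte (not 0xxx/110x/1110/11110)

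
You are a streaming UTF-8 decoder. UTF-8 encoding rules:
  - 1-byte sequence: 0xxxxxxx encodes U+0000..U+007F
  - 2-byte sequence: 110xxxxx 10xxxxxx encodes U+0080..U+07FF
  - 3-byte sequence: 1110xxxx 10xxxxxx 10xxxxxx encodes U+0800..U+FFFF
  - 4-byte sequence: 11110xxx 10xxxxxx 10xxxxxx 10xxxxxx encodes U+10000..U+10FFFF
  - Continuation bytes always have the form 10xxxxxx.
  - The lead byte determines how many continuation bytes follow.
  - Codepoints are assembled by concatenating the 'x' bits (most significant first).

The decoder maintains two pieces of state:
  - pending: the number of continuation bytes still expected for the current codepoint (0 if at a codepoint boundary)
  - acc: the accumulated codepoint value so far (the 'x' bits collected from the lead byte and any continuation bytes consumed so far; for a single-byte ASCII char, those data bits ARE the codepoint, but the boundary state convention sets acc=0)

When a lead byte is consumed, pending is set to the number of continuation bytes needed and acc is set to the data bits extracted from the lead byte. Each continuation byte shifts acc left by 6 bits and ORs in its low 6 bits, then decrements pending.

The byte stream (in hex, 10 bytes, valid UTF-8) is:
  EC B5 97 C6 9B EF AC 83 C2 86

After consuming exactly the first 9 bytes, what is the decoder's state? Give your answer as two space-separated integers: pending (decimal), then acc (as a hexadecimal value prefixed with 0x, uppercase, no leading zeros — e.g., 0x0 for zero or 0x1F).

Byte[0]=EC: 3-byte lead. pending=2, acc=0xC
Byte[1]=B5: continuation. acc=(acc<<6)|0x35=0x335, pending=1
Byte[2]=97: continuation. acc=(acc<<6)|0x17=0xCD57, pending=0
Byte[3]=C6: 2-byte lead. pending=1, acc=0x6
Byte[4]=9B: continuation. acc=(acc<<6)|0x1B=0x19B, pending=0
Byte[5]=EF: 3-byte lead. pending=2, acc=0xF
Byte[6]=AC: continuation. acc=(acc<<6)|0x2C=0x3EC, pending=1
Byte[7]=83: continuation. acc=(acc<<6)|0x03=0xFB03, pending=0
Byte[8]=C2: 2-byte lead. pending=1, acc=0x2

Answer: 1 0x2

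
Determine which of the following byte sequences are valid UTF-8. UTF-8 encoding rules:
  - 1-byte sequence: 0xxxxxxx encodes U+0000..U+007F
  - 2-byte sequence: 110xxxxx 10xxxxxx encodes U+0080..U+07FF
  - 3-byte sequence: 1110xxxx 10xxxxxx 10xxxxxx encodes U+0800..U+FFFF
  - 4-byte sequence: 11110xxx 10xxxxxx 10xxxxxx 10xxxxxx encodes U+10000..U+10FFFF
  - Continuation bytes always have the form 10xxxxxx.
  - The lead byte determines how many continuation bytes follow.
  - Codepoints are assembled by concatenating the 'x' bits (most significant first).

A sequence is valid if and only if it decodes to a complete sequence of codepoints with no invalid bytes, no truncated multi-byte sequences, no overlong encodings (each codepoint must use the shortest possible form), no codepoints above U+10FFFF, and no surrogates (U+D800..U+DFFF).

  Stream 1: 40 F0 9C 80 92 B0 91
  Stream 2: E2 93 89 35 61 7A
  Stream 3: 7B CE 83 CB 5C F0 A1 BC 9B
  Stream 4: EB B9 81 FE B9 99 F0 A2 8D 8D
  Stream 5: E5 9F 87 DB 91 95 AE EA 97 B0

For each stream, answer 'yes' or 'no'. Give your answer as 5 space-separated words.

Answer: no yes no no no

Derivation:
Stream 1: error at byte offset 5. INVALID
Stream 2: decodes cleanly. VALID
Stream 3: error at byte offset 4. INVALID
Stream 4: error at byte offset 3. INVALID
Stream 5: error at byte offset 5. INVALID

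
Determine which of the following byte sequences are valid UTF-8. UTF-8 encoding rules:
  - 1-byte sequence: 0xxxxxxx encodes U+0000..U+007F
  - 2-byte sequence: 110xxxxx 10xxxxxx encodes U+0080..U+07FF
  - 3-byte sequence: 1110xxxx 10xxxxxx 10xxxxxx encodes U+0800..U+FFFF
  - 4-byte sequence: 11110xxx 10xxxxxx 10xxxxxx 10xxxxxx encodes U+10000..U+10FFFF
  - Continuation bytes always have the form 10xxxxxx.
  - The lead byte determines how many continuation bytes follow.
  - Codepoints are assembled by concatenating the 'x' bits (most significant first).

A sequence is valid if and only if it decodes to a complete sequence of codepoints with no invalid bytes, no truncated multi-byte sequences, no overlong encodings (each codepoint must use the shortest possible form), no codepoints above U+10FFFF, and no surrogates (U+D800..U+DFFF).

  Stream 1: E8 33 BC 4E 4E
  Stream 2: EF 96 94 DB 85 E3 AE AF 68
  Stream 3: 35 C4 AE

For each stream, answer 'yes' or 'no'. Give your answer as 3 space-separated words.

Stream 1: error at byte offset 1. INVALID
Stream 2: decodes cleanly. VALID
Stream 3: decodes cleanly. VALID

Answer: no yes yes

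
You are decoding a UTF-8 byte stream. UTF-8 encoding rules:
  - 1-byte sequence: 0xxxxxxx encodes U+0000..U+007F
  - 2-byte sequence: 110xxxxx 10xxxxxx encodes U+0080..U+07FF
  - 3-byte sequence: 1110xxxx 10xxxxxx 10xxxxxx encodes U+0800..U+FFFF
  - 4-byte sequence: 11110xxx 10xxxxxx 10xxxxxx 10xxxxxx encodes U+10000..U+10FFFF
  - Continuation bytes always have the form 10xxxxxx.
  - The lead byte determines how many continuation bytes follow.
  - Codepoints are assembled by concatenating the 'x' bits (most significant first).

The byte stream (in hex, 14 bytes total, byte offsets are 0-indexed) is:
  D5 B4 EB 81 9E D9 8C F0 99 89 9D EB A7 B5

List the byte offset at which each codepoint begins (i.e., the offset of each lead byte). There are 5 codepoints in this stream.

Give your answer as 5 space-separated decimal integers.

Answer: 0 2 5 7 11

Derivation:
Byte[0]=D5: 2-byte lead, need 1 cont bytes. acc=0x15
Byte[1]=B4: continuation. acc=(acc<<6)|0x34=0x574
Completed: cp=U+0574 (starts at byte 0)
Byte[2]=EB: 3-byte lead, need 2 cont bytes. acc=0xB
Byte[3]=81: continuation. acc=(acc<<6)|0x01=0x2C1
Byte[4]=9E: continuation. acc=(acc<<6)|0x1E=0xB05E
Completed: cp=U+B05E (starts at byte 2)
Byte[5]=D9: 2-byte lead, need 1 cont bytes. acc=0x19
Byte[6]=8C: continuation. acc=(acc<<6)|0x0C=0x64C
Completed: cp=U+064C (starts at byte 5)
Byte[7]=F0: 4-byte lead, need 3 cont bytes. acc=0x0
Byte[8]=99: continuation. acc=(acc<<6)|0x19=0x19
Byte[9]=89: continuation. acc=(acc<<6)|0x09=0x649
Byte[10]=9D: continuation. acc=(acc<<6)|0x1D=0x1925D
Completed: cp=U+1925D (starts at byte 7)
Byte[11]=EB: 3-byte lead, need 2 cont bytes. acc=0xB
Byte[12]=A7: continuation. acc=(acc<<6)|0x27=0x2E7
Byte[13]=B5: continuation. acc=(acc<<6)|0x35=0xB9F5
Completed: cp=U+B9F5 (starts at byte 11)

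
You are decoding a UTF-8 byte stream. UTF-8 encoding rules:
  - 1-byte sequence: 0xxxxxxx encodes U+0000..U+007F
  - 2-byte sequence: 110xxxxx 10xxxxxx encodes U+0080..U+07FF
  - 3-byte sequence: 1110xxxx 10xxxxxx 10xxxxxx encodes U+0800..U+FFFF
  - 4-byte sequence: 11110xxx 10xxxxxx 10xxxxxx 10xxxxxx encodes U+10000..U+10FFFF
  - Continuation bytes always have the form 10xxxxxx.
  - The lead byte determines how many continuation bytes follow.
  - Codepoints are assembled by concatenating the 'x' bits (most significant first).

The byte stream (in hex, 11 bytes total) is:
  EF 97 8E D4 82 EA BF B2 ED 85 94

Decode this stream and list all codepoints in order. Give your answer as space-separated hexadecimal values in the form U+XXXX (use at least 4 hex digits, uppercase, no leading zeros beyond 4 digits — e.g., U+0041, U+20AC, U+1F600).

Byte[0]=EF: 3-byte lead, need 2 cont bytes. acc=0xF
Byte[1]=97: continuation. acc=(acc<<6)|0x17=0x3D7
Byte[2]=8E: continuation. acc=(acc<<6)|0x0E=0xF5CE
Completed: cp=U+F5CE (starts at byte 0)
Byte[3]=D4: 2-byte lead, need 1 cont bytes. acc=0x14
Byte[4]=82: continuation. acc=(acc<<6)|0x02=0x502
Completed: cp=U+0502 (starts at byte 3)
Byte[5]=EA: 3-byte lead, need 2 cont bytes. acc=0xA
Byte[6]=BF: continuation. acc=(acc<<6)|0x3F=0x2BF
Byte[7]=B2: continuation. acc=(acc<<6)|0x32=0xAFF2
Completed: cp=U+AFF2 (starts at byte 5)
Byte[8]=ED: 3-byte lead, need 2 cont bytes. acc=0xD
Byte[9]=85: continuation. acc=(acc<<6)|0x05=0x345
Byte[10]=94: continuation. acc=(acc<<6)|0x14=0xD154
Completed: cp=U+D154 (starts at byte 8)

Answer: U+F5CE U+0502 U+AFF2 U+D154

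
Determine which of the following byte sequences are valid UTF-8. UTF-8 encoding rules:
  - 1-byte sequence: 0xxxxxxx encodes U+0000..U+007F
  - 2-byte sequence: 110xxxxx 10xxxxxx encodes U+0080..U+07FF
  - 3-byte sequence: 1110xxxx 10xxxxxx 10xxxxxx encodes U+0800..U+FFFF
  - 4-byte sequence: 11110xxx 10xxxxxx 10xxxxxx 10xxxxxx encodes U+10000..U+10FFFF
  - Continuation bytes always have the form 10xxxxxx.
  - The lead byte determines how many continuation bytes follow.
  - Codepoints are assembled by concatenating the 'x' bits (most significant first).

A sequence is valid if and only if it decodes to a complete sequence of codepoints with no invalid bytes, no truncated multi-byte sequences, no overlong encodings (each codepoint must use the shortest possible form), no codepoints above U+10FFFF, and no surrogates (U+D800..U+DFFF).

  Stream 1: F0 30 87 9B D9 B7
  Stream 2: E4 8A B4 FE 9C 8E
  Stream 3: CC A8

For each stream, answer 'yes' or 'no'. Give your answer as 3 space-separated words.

Stream 1: error at byte offset 1. INVALID
Stream 2: error at byte offset 3. INVALID
Stream 3: decodes cleanly. VALID

Answer: no no yes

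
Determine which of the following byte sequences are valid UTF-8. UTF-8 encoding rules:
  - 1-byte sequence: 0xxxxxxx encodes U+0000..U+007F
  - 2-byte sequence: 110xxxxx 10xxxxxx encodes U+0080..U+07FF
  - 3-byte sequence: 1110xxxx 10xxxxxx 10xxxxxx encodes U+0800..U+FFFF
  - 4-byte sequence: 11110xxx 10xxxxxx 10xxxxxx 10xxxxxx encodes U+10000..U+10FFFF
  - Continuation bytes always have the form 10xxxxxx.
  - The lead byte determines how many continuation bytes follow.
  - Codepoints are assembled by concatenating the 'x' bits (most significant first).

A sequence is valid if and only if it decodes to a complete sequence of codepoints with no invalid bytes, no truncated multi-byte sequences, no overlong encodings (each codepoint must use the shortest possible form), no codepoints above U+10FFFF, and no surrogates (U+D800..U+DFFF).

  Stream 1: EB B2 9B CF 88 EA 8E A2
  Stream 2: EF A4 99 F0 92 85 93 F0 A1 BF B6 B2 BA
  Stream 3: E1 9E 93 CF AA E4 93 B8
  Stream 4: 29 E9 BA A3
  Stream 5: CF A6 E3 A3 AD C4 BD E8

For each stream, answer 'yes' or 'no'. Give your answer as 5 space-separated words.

Answer: yes no yes yes no

Derivation:
Stream 1: decodes cleanly. VALID
Stream 2: error at byte offset 11. INVALID
Stream 3: decodes cleanly. VALID
Stream 4: decodes cleanly. VALID
Stream 5: error at byte offset 8. INVALID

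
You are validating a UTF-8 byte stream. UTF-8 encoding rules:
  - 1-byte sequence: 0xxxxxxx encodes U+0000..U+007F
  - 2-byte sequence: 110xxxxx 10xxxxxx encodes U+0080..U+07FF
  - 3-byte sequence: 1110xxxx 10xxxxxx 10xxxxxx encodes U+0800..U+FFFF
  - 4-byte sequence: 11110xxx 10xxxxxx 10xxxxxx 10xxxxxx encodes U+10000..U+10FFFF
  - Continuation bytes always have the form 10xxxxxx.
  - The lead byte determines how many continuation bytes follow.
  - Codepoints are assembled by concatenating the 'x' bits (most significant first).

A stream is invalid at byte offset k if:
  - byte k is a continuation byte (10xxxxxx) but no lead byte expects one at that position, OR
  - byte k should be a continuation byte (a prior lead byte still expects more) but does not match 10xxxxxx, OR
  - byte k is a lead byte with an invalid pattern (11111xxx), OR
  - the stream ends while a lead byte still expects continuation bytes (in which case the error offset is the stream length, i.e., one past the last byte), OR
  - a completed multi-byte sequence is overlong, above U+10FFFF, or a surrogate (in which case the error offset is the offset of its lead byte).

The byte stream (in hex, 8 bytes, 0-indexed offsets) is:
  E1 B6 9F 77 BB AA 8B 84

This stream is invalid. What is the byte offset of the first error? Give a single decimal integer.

Byte[0]=E1: 3-byte lead, need 2 cont bytes. acc=0x1
Byte[1]=B6: continuation. acc=(acc<<6)|0x36=0x76
Byte[2]=9F: continuation. acc=(acc<<6)|0x1F=0x1D9F
Completed: cp=U+1D9F (starts at byte 0)
Byte[3]=77: 1-byte ASCII. cp=U+0077
Byte[4]=BB: INVALID lead byte (not 0xxx/110x/1110/11110)

Answer: 4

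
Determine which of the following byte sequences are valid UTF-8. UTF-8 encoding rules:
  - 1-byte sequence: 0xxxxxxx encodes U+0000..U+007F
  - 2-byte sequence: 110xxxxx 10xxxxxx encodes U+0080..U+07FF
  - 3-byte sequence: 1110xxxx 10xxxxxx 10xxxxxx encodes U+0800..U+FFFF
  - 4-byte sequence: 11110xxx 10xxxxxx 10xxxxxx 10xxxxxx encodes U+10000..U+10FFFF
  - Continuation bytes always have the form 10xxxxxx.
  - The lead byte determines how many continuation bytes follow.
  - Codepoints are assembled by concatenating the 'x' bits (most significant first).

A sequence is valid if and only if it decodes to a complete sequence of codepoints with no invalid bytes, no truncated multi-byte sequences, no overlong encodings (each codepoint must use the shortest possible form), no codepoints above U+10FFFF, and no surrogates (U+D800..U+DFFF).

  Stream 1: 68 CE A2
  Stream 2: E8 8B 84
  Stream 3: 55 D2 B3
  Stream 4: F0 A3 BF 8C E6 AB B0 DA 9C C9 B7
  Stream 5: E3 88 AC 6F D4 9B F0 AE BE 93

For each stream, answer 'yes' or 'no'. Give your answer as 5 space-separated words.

Answer: yes yes yes yes yes

Derivation:
Stream 1: decodes cleanly. VALID
Stream 2: decodes cleanly. VALID
Stream 3: decodes cleanly. VALID
Stream 4: decodes cleanly. VALID
Stream 5: decodes cleanly. VALID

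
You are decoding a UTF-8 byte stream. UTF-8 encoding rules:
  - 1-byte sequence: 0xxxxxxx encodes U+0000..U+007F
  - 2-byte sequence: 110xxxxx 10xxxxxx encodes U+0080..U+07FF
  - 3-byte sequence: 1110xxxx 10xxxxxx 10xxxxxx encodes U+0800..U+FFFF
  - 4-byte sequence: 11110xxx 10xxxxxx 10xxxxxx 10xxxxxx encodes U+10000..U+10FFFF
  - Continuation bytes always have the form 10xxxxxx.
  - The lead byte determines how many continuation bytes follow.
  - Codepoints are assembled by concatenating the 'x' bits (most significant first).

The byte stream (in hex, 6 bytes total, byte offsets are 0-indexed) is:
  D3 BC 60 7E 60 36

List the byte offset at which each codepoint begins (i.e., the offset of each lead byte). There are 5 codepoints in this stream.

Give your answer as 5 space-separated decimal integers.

Byte[0]=D3: 2-byte lead, need 1 cont bytes. acc=0x13
Byte[1]=BC: continuation. acc=(acc<<6)|0x3C=0x4FC
Completed: cp=U+04FC (starts at byte 0)
Byte[2]=60: 1-byte ASCII. cp=U+0060
Byte[3]=7E: 1-byte ASCII. cp=U+007E
Byte[4]=60: 1-byte ASCII. cp=U+0060
Byte[5]=36: 1-byte ASCII. cp=U+0036

Answer: 0 2 3 4 5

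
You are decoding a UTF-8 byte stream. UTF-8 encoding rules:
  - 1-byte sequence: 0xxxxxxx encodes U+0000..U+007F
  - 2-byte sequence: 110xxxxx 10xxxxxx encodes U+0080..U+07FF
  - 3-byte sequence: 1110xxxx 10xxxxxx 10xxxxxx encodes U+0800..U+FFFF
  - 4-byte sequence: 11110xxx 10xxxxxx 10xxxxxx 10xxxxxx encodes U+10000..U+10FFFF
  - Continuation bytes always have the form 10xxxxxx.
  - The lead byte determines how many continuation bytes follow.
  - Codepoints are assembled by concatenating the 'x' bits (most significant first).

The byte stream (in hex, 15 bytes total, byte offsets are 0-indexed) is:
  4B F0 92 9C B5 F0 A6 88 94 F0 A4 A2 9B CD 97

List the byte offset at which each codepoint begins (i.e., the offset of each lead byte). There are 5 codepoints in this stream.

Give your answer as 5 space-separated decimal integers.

Byte[0]=4B: 1-byte ASCII. cp=U+004B
Byte[1]=F0: 4-byte lead, need 3 cont bytes. acc=0x0
Byte[2]=92: continuation. acc=(acc<<6)|0x12=0x12
Byte[3]=9C: continuation. acc=(acc<<6)|0x1C=0x49C
Byte[4]=B5: continuation. acc=(acc<<6)|0x35=0x12735
Completed: cp=U+12735 (starts at byte 1)
Byte[5]=F0: 4-byte lead, need 3 cont bytes. acc=0x0
Byte[6]=A6: continuation. acc=(acc<<6)|0x26=0x26
Byte[7]=88: continuation. acc=(acc<<6)|0x08=0x988
Byte[8]=94: continuation. acc=(acc<<6)|0x14=0x26214
Completed: cp=U+26214 (starts at byte 5)
Byte[9]=F0: 4-byte lead, need 3 cont bytes. acc=0x0
Byte[10]=A4: continuation. acc=(acc<<6)|0x24=0x24
Byte[11]=A2: continuation. acc=(acc<<6)|0x22=0x922
Byte[12]=9B: continuation. acc=(acc<<6)|0x1B=0x2489B
Completed: cp=U+2489B (starts at byte 9)
Byte[13]=CD: 2-byte lead, need 1 cont bytes. acc=0xD
Byte[14]=97: continuation. acc=(acc<<6)|0x17=0x357
Completed: cp=U+0357 (starts at byte 13)

Answer: 0 1 5 9 13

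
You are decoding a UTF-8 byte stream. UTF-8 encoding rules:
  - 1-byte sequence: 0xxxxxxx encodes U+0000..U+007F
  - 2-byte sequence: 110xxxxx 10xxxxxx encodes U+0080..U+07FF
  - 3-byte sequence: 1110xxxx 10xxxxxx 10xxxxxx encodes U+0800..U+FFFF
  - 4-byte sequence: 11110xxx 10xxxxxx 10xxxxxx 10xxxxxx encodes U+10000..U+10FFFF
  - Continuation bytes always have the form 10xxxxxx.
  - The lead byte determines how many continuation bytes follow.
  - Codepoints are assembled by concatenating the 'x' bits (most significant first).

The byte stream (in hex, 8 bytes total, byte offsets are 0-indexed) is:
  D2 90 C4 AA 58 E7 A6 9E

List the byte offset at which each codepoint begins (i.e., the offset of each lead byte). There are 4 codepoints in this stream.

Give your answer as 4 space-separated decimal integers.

Answer: 0 2 4 5

Derivation:
Byte[0]=D2: 2-byte lead, need 1 cont bytes. acc=0x12
Byte[1]=90: continuation. acc=(acc<<6)|0x10=0x490
Completed: cp=U+0490 (starts at byte 0)
Byte[2]=C4: 2-byte lead, need 1 cont bytes. acc=0x4
Byte[3]=AA: continuation. acc=(acc<<6)|0x2A=0x12A
Completed: cp=U+012A (starts at byte 2)
Byte[4]=58: 1-byte ASCII. cp=U+0058
Byte[5]=E7: 3-byte lead, need 2 cont bytes. acc=0x7
Byte[6]=A6: continuation. acc=(acc<<6)|0x26=0x1E6
Byte[7]=9E: continuation. acc=(acc<<6)|0x1E=0x799E
Completed: cp=U+799E (starts at byte 5)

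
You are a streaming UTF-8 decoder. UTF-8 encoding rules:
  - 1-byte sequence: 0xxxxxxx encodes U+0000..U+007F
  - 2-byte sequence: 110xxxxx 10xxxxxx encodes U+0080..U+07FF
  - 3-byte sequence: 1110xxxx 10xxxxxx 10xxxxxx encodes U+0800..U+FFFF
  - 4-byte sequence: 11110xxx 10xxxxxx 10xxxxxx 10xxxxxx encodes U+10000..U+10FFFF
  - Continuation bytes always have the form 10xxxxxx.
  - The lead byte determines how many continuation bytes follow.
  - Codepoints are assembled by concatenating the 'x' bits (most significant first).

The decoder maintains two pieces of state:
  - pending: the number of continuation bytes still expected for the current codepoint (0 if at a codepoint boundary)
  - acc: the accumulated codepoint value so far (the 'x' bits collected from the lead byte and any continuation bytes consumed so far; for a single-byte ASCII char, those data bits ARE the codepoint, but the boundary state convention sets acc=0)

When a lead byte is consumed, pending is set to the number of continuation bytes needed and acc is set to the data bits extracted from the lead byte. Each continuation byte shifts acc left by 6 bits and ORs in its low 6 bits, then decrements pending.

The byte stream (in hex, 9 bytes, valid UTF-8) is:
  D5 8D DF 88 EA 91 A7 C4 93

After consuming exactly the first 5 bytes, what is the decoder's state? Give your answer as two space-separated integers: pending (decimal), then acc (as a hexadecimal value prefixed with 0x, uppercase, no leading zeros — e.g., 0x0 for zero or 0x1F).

Answer: 2 0xA

Derivation:
Byte[0]=D5: 2-byte lead. pending=1, acc=0x15
Byte[1]=8D: continuation. acc=(acc<<6)|0x0D=0x54D, pending=0
Byte[2]=DF: 2-byte lead. pending=1, acc=0x1F
Byte[3]=88: continuation. acc=(acc<<6)|0x08=0x7C8, pending=0
Byte[4]=EA: 3-byte lead. pending=2, acc=0xA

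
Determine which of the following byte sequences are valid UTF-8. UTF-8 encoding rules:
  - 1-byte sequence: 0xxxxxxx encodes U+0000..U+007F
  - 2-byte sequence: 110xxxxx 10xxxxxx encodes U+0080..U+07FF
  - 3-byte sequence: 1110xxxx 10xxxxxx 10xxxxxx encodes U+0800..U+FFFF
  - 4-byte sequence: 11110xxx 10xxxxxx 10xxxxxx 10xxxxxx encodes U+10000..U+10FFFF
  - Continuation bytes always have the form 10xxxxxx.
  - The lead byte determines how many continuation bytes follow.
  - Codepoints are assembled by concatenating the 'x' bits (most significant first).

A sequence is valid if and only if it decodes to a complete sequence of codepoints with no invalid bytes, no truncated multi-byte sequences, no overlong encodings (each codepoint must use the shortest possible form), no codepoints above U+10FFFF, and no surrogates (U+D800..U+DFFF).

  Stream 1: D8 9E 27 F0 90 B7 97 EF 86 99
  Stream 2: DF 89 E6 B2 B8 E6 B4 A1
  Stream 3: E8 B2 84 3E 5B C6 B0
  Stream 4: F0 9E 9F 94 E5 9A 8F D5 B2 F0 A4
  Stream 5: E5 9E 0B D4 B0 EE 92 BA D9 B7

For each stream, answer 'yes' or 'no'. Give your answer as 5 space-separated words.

Stream 1: decodes cleanly. VALID
Stream 2: decodes cleanly. VALID
Stream 3: decodes cleanly. VALID
Stream 4: error at byte offset 11. INVALID
Stream 5: error at byte offset 2. INVALID

Answer: yes yes yes no no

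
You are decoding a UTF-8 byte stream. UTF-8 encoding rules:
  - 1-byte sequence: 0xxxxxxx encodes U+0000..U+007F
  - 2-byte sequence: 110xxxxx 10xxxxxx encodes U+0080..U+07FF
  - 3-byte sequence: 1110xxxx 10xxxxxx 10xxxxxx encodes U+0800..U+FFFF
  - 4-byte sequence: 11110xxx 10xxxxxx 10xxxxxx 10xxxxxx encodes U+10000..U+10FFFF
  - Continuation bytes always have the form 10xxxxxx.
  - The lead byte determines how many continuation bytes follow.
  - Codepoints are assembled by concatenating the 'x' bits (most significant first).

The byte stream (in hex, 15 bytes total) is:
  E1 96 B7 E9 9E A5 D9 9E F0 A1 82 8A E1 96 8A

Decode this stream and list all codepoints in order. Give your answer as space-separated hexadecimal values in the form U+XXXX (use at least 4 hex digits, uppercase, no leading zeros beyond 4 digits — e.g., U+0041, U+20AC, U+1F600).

Answer: U+15B7 U+97A5 U+065E U+2108A U+158A

Derivation:
Byte[0]=E1: 3-byte lead, need 2 cont bytes. acc=0x1
Byte[1]=96: continuation. acc=(acc<<6)|0x16=0x56
Byte[2]=B7: continuation. acc=(acc<<6)|0x37=0x15B7
Completed: cp=U+15B7 (starts at byte 0)
Byte[3]=E9: 3-byte lead, need 2 cont bytes. acc=0x9
Byte[4]=9E: continuation. acc=(acc<<6)|0x1E=0x25E
Byte[5]=A5: continuation. acc=(acc<<6)|0x25=0x97A5
Completed: cp=U+97A5 (starts at byte 3)
Byte[6]=D9: 2-byte lead, need 1 cont bytes. acc=0x19
Byte[7]=9E: continuation. acc=(acc<<6)|0x1E=0x65E
Completed: cp=U+065E (starts at byte 6)
Byte[8]=F0: 4-byte lead, need 3 cont bytes. acc=0x0
Byte[9]=A1: continuation. acc=(acc<<6)|0x21=0x21
Byte[10]=82: continuation. acc=(acc<<6)|0x02=0x842
Byte[11]=8A: continuation. acc=(acc<<6)|0x0A=0x2108A
Completed: cp=U+2108A (starts at byte 8)
Byte[12]=E1: 3-byte lead, need 2 cont bytes. acc=0x1
Byte[13]=96: continuation. acc=(acc<<6)|0x16=0x56
Byte[14]=8A: continuation. acc=(acc<<6)|0x0A=0x158A
Completed: cp=U+158A (starts at byte 12)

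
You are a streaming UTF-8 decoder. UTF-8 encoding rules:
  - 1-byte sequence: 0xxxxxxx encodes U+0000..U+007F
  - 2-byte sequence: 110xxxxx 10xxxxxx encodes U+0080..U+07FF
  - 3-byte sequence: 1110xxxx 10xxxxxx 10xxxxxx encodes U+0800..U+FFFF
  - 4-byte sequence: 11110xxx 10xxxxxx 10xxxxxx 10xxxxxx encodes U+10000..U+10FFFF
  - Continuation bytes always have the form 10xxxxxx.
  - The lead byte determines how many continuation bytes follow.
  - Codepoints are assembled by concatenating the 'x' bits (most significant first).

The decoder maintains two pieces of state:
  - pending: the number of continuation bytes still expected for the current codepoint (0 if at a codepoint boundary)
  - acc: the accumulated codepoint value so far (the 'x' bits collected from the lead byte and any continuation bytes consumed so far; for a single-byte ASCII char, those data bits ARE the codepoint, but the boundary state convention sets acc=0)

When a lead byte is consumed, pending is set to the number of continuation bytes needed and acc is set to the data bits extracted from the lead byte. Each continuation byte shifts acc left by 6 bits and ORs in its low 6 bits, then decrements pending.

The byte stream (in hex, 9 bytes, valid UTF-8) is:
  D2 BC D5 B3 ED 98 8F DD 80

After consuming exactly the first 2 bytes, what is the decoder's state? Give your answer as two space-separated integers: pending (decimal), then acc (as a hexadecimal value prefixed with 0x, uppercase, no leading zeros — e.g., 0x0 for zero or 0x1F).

Answer: 0 0x4BC

Derivation:
Byte[0]=D2: 2-byte lead. pending=1, acc=0x12
Byte[1]=BC: continuation. acc=(acc<<6)|0x3C=0x4BC, pending=0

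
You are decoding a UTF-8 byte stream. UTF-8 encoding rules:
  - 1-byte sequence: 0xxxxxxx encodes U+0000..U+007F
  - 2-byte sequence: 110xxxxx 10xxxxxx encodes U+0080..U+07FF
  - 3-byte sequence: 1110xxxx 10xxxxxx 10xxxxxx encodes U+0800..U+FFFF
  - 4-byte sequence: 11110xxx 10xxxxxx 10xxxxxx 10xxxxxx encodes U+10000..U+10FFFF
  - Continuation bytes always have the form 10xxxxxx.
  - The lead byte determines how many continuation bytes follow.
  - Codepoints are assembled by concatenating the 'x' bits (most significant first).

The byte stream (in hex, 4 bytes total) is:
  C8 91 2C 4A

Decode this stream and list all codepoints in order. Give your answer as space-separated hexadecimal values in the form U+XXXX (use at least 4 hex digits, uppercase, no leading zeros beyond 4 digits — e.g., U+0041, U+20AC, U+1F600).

Answer: U+0211 U+002C U+004A

Derivation:
Byte[0]=C8: 2-byte lead, need 1 cont bytes. acc=0x8
Byte[1]=91: continuation. acc=(acc<<6)|0x11=0x211
Completed: cp=U+0211 (starts at byte 0)
Byte[2]=2C: 1-byte ASCII. cp=U+002C
Byte[3]=4A: 1-byte ASCII. cp=U+004A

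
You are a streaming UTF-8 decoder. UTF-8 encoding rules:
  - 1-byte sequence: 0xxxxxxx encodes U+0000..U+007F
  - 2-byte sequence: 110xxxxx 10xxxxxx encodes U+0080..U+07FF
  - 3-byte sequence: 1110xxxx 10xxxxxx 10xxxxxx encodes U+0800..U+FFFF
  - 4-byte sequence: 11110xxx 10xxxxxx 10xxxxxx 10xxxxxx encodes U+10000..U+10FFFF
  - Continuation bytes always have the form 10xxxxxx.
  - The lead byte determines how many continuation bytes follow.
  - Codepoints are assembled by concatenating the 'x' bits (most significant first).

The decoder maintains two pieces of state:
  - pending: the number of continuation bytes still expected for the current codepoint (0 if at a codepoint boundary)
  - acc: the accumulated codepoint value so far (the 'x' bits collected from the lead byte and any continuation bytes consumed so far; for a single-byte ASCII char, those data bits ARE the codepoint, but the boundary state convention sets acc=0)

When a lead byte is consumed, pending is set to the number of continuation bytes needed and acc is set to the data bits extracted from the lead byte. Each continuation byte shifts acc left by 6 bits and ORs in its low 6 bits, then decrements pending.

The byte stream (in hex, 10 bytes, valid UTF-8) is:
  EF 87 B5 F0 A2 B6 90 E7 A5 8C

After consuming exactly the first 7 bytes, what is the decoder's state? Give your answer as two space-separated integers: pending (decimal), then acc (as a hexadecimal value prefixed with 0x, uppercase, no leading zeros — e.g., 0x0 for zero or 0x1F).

Answer: 0 0x22D90

Derivation:
Byte[0]=EF: 3-byte lead. pending=2, acc=0xF
Byte[1]=87: continuation. acc=(acc<<6)|0x07=0x3C7, pending=1
Byte[2]=B5: continuation. acc=(acc<<6)|0x35=0xF1F5, pending=0
Byte[3]=F0: 4-byte lead. pending=3, acc=0x0
Byte[4]=A2: continuation. acc=(acc<<6)|0x22=0x22, pending=2
Byte[5]=B6: continuation. acc=(acc<<6)|0x36=0x8B6, pending=1
Byte[6]=90: continuation. acc=(acc<<6)|0x10=0x22D90, pending=0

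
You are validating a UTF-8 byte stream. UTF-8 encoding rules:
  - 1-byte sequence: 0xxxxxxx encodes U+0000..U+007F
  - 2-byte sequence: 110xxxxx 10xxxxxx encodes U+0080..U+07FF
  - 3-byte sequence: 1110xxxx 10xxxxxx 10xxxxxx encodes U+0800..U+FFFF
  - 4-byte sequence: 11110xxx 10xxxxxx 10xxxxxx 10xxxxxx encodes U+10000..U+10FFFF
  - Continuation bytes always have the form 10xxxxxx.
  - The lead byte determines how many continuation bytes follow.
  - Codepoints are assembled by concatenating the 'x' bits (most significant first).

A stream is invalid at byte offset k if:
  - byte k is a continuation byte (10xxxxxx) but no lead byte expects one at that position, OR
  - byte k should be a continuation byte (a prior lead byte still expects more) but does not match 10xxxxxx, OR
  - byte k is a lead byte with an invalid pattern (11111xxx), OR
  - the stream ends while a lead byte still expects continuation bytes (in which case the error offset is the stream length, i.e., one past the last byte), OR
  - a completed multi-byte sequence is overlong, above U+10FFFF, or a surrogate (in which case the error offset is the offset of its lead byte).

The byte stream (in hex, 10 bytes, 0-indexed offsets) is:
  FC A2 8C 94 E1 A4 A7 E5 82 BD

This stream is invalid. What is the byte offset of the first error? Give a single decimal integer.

Byte[0]=FC: INVALID lead byte (not 0xxx/110x/1110/11110)

Answer: 0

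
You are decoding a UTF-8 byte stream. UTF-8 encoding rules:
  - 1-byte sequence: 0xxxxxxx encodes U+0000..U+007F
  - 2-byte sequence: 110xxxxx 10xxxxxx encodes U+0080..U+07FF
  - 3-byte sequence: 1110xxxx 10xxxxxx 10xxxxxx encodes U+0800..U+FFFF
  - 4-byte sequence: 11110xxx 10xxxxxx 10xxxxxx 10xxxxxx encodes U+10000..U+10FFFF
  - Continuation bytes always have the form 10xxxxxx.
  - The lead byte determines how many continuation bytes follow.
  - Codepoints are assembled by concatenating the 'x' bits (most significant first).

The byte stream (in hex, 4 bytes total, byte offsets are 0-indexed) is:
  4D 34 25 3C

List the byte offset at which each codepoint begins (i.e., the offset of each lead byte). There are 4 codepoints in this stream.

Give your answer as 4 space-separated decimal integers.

Byte[0]=4D: 1-byte ASCII. cp=U+004D
Byte[1]=34: 1-byte ASCII. cp=U+0034
Byte[2]=25: 1-byte ASCII. cp=U+0025
Byte[3]=3C: 1-byte ASCII. cp=U+003C

Answer: 0 1 2 3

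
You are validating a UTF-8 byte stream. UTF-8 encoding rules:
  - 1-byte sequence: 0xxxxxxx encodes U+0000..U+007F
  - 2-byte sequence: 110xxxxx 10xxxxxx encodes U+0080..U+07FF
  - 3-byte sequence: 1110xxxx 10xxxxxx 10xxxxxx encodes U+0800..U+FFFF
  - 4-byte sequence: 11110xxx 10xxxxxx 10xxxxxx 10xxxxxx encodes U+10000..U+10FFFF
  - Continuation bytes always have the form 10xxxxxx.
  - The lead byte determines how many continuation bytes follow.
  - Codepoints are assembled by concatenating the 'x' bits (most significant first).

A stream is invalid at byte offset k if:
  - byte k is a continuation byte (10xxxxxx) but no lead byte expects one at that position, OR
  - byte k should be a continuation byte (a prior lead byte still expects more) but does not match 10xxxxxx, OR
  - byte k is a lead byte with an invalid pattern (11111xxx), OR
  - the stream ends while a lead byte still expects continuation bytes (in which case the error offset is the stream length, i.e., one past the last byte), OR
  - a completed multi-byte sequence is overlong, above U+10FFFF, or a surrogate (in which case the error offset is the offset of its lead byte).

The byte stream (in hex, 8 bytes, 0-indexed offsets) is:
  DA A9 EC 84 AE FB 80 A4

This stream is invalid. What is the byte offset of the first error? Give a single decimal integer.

Answer: 5

Derivation:
Byte[0]=DA: 2-byte lead, need 1 cont bytes. acc=0x1A
Byte[1]=A9: continuation. acc=(acc<<6)|0x29=0x6A9
Completed: cp=U+06A9 (starts at byte 0)
Byte[2]=EC: 3-byte lead, need 2 cont bytes. acc=0xC
Byte[3]=84: continuation. acc=(acc<<6)|0x04=0x304
Byte[4]=AE: continuation. acc=(acc<<6)|0x2E=0xC12E
Completed: cp=U+C12E (starts at byte 2)
Byte[5]=FB: INVALID lead byte (not 0xxx/110x/1110/11110)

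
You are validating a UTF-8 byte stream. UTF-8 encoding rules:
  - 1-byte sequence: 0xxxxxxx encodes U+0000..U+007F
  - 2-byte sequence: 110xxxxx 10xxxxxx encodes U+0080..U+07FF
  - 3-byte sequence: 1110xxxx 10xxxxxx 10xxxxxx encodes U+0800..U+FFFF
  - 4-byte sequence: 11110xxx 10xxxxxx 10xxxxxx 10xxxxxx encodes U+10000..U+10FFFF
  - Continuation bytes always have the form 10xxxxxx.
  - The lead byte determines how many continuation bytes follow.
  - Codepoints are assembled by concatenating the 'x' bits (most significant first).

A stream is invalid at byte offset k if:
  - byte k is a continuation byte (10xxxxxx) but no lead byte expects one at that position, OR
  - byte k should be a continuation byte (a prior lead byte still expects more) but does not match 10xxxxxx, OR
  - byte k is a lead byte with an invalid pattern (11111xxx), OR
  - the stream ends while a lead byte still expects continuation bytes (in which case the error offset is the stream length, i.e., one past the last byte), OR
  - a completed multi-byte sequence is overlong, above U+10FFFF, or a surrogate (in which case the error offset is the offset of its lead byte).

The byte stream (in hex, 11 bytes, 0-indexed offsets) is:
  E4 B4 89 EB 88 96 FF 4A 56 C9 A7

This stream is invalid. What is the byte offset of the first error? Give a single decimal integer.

Byte[0]=E4: 3-byte lead, need 2 cont bytes. acc=0x4
Byte[1]=B4: continuation. acc=(acc<<6)|0x34=0x134
Byte[2]=89: continuation. acc=(acc<<6)|0x09=0x4D09
Completed: cp=U+4D09 (starts at byte 0)
Byte[3]=EB: 3-byte lead, need 2 cont bytes. acc=0xB
Byte[4]=88: continuation. acc=(acc<<6)|0x08=0x2C8
Byte[5]=96: continuation. acc=(acc<<6)|0x16=0xB216
Completed: cp=U+B216 (starts at byte 3)
Byte[6]=FF: INVALID lead byte (not 0xxx/110x/1110/11110)

Answer: 6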